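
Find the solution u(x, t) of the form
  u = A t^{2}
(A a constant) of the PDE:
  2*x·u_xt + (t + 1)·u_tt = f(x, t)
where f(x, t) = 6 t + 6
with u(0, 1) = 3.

Substitute the ansatz u = A t^{2} into the left-hand side.
Derivatives of the ansatz:
  u_xt = 0
  u_tt = 2 A
Term by term:
  2*x·u_xt = 0
  (t + 1)·u_tt = 2 A t + 2 A
So the left-hand side equals
  2 A t + 2 A
This must equal f(x, t) = 6 t + 6 identically.
Matching coefficients of the independent functions:
  [constant term, t]:  2 A = 6
Solving: A = 3.
Check against the point condition:
  u(0, 1) = 3  ⟹  A = 3  ✓
Hence u(x, t) = 3 t^{2}.

Answer: u(x, t) = 3 t^{2}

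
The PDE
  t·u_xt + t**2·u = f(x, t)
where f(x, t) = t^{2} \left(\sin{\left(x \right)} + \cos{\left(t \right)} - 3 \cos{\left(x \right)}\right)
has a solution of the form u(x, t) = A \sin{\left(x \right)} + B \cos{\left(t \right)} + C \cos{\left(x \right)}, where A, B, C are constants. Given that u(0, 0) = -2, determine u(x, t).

Substitute the ansatz u = A \sin{\left(x \right)} + B \cos{\left(t \right)} + C \cos{\left(x \right)} into the left-hand side.
Derivatives of the ansatz:
  u_xt = 0
Term by term:
  t·u_xt = 0
  t**2·u = A t^{2} \sin{\left(x \right)} + B t^{2} \cos{\left(t \right)} + C t^{2} \cos{\left(x \right)}
So the left-hand side equals
  A t^{2} \sin{\left(x \right)} + B t^{2} \cos{\left(t \right)} + C t^{2} \cos{\left(x \right)}
This must equal f(x, t) identically; expanded, f = t^{2} \sin{\left(x \right)} + t^{2} \cos{\left(t \right)} - 3 t^{2} \cos{\left(x \right)}.
Matching coefficients of the independent functions:
  [t^{2} \sin{\left(x \right)}]:  A = 1
  [t^{2} \cos{\left(t \right)}]:  B = 1
  [t^{2} \cos{\left(x \right)}]:  C = -3
Solving: A = 1, B = 1, C = -3.
Check against the point condition:
  u(0, 0) = -2  ⟹  B + C = -2  ✓
Hence u(x, t) = \sin{\left(x \right)} + \cos{\left(t \right)} - 3 \cos{\left(x \right)}.

Answer: u(x, t) = \sin{\left(x \right)} + \cos{\left(t \right)} - 3 \cos{\left(x \right)}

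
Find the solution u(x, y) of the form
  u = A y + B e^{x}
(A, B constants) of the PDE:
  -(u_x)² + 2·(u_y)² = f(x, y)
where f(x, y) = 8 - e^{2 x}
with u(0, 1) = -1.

Substitute the ansatz u = A y + B e^{x} into the left-hand side.
Derivatives of the ansatz:
  u_x = B e^{x}
  u_y = A
Term by term:
  -(u_x)² = - B^{2} e^{2 x}
  2·(u_y)² = 2 A^{2}
So the left-hand side equals
  2 A^{2} - B^{2} e^{2 x}
This must equal f(x, y) = 8 - e^{2 x} identically.
Matching coefficients of the independent functions:
  [constant term]:  2 A^{2} = 8
  [e^{2 x}]:  - B^{2} = -1
These equations allow (A, B) = (-2, -1) or (-2, 1) or (2, -1) or (2, 1).
Impose the point condition(s):
  u(0, 1) = -1  ⟹  A + B = -1
Only A = -2, B = 1 satisfies everything.
Hence u(x, y) = - 2 y + e^{x}.

Answer: u(x, y) = - 2 y + e^{x}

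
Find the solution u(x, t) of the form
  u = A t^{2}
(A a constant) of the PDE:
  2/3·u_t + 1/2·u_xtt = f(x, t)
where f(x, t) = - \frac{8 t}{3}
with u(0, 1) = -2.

Answer: u(x, t) = - 2 t^{2}

Derivation:
Substitute the ansatz u = A t^{2} into the left-hand side.
Derivatives of the ansatz:
  u_t = 2 A t
  u_xtt = 0
Term by term:
  2/3·u_t = \frac{4 A t}{3}
  1/2·u_xtt = 0
So the left-hand side equals
  \frac{4 A t}{3}
This must equal f(x, t) = - \frac{8 t}{3} identically.
Matching coefficients of the independent functions:
  [t]:  \frac{4 A}{3} = - \frac{8}{3}
Solving: A = -2.
Check against the point condition:
  u(0, 1) = -2  ⟹  A = -2  ✓
Hence u(x, t) = - 2 t^{2}.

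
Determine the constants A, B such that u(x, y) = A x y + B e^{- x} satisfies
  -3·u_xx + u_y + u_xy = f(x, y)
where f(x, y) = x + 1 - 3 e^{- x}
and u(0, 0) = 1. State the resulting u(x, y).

Substitute the ansatz u = A x y + B e^{- x} into the left-hand side.
Derivatives of the ansatz:
  u_xx = B e^{- x}
  u_y = A x
  u_xy = A
Term by term:
  -3·u_xx = - 3 B e^{- x}
  u_y = A x
  u_xy = A
So the left-hand side equals
  A x + A - 3 B e^{- x}
This must equal f(x, y) = x + 1 - 3 e^{- x} identically.
Matching coefficients of the independent functions:
  [constant term, x]:  A = 1
  [e^{- x}]:  - 3 B = -3
Solving: A = 1, B = 1.
Check against the point condition:
  u(0, 0) = 1  ⟹  B = 1  ✓
Hence u(x, y) = x y + e^{- x}.

Answer: u(x, y) = x y + e^{- x}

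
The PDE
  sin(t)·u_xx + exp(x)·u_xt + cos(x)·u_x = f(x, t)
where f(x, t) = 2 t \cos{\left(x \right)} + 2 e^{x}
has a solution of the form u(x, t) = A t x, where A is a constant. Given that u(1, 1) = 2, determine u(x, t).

Answer: u(x, t) = 2 t x

Derivation:
Substitute the ansatz u = A t x into the left-hand side.
Derivatives of the ansatz:
  u_xx = 0
  u_xt = A
  u_x = A t
Term by term:
  sin(t)·u_xx = 0
  exp(x)·u_xt = A e^{x}
  cos(x)·u_x = A t \cos{\left(x \right)}
So the left-hand side equals
  A t \cos{\left(x \right)} + A e^{x}
This must equal f(x, t) = 2 t \cos{\left(x \right)} + 2 e^{x} identically.
Matching coefficients of the independent functions:
  [t \cos{\left(x \right)}, e^{x}]:  A = 2
Solving: A = 2.
Check against the point condition:
  u(1, 1) = 2  ⟹  A = 2  ✓
Hence u(x, t) = 2 t x.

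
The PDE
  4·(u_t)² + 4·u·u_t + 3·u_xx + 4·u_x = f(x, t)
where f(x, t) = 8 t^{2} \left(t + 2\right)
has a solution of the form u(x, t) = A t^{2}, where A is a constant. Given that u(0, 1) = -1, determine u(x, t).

Substitute the ansatz u = A t^{2} into the left-hand side.
Derivatives of the ansatz:
  u_t = 2 A t
  u_xx = 0
  u_x = 0
Term by term:
  4·(u_t)² = 16 A^{2} t^{2}
  4·u·u_t = 8 A^{2} t^{3}
  3·u_xx = 0
  4·u_x = 0
So the left-hand side equals
  8 A^{2} t^{3} + 16 A^{2} t^{2}
This must equal f(x, t) identically; expanded, f = 8 t^{3} + 16 t^{2}.
Matching coefficients of the independent functions:
  [t^{2}]:  16 A^{2} = 16
  [t^{3}]:  8 A^{2} = 8
These equations allow (A) = (-1) or (1).
Impose the point condition(s):
  u(0, 1) = -1  ⟹  A = -1
Only A = -1 satisfies everything.
Hence u(x, t) = - t^{2}.

Answer: u(x, t) = - t^{2}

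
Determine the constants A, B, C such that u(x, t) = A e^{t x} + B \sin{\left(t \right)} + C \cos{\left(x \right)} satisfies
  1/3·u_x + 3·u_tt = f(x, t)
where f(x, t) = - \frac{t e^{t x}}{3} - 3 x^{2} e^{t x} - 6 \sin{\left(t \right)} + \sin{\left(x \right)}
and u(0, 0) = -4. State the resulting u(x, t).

Substitute the ansatz u = A e^{t x} + B \sin{\left(t \right)} + C \cos{\left(x \right)} into the left-hand side.
Derivatives of the ansatz:
  u_x = A t e^{t x} - C \sin{\left(x \right)}
  u_tt = A x^{2} e^{t x} - B \sin{\left(t \right)}
Term by term:
  1/3·u_x = \frac{A t e^{t x}}{3} - \frac{C \sin{\left(x \right)}}{3}
  3·u_tt = 3 A x^{2} e^{t x} - 3 B \sin{\left(t \right)}
So the left-hand side equals
  \frac{A t e^{t x}}{3} + 3 A x^{2} e^{t x} - 3 B \sin{\left(t \right)} - \frac{C \sin{\left(x \right)}}{3}
This must equal f(x, t) = - \frac{t e^{t x}}{3} - 3 x^{2} e^{t x} - 6 \sin{\left(t \right)} + \sin{\left(x \right)} identically.
Matching coefficients of the independent functions:
  [t e^{t x}]:  \frac{A}{3} = - \frac{1}{3}
  [x^{2} e^{t x}]:  3 A = -3
  [\sin{\left(t \right)}]:  - 3 B = -6
  [\sin{\left(x \right)}]:  - \frac{C}{3} = 1
Solving: A = -1, B = 2, C = -3.
Check against the point condition:
  u(0, 0) = -4  ⟹  A + C = -4  ✓
Hence u(x, t) = - e^{t x} + 2 \sin{\left(t \right)} - 3 \cos{\left(x \right)}.

Answer: u(x, t) = - e^{t x} + 2 \sin{\left(t \right)} - 3 \cos{\left(x \right)}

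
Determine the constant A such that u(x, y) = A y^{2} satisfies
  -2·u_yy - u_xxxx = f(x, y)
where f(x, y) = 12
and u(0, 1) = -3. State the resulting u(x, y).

Answer: u(x, y) = - 3 y^{2}

Derivation:
Substitute the ansatz u = A y^{2} into the left-hand side.
Derivatives of the ansatz:
  u_yy = 2 A
  u_xxxx = 0
Term by term:
  -2·u_yy = - 4 A
  -u_xxxx = 0
So the left-hand side equals
  - 4 A
This must equal f(x, y) = 12 identically.
Matching coefficients of the independent functions:
  [constant term]:  - 4 A = 12
Solving: A = -3.
Check against the point condition:
  u(0, 1) = -3  ⟹  A = -3  ✓
Hence u(x, y) = - 3 y^{2}.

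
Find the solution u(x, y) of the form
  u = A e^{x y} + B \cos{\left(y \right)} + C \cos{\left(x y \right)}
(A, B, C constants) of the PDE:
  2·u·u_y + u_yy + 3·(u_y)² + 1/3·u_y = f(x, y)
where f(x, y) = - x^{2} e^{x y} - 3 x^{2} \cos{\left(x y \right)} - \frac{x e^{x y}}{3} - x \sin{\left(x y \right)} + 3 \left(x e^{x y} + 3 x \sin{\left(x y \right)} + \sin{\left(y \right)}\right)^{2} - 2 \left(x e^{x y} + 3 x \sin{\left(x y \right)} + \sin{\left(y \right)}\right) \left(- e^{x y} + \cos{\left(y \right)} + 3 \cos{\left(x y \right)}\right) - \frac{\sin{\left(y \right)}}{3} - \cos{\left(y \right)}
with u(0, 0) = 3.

Substitute the ansatz u = A e^{x y} + B \cos{\left(y \right)} + C \cos{\left(x y \right)} into the left-hand side.
Derivatives of the ansatz:
  u_y = A x e^{x y} - B \sin{\left(y \right)} - C x \sin{\left(x y \right)}
  u_yy = A x^{2} e^{x y} - B \cos{\left(y \right)} - C x^{2} \cos{\left(x y \right)}
Term by term:
  2·u·u_y = 2 A^{2} x e^{2 x y} + 2 A B x e^{x y} \cos{\left(y \right)} - 2 A B e^{x y} \sin{\left(y \right)} - 2 A C x e^{x y} \sin{\left(x y \right)} + 2 A C x e^{x y} \cos{\left(x y \right)} - 2 B^{2} \sin{\left(y \right)} \cos{\left(y \right)} - 2 B C x \sin{\left(x y \right)} \cos{\left(y \right)} - 2 B C \sin{\left(y \right)} \cos{\left(x y \right)} - 2 C^{2} x \sin{\left(x y \right)} \cos{\left(x y \right)}
  u_yy = A x^{2} e^{x y} - B \cos{\left(y \right)} - C x^{2} \cos{\left(x y \right)}
  3·(u_y)² = 3 A^{2} x^{2} e^{2 x y} - 6 A B x e^{x y} \sin{\left(y \right)} - 6 A C x^{2} e^{x y} \sin{\left(x y \right)} + 3 B^{2} \sin^{2}{\left(y \right)} + 6 B C x \sin{\left(y \right)} \sin{\left(x y \right)} + 3 C^{2} x^{2} \sin^{2}{\left(x y \right)}
  1/3·u_y = \frac{A x e^{x y}}{3} - \frac{B \sin{\left(y \right)}}{3} - \frac{C x \sin{\left(x y \right)}}{3}
So the left-hand side equals
  3 A^{2} x^{2} e^{2 x y} + 2 A^{2} x e^{2 x y} - 6 A B x e^{x y} \sin{\left(y \right)} + 2 A B x e^{x y} \cos{\left(y \right)} - 2 A B e^{x y} \sin{\left(y \right)} - 6 A C x^{2} e^{x y} \sin{\left(x y \right)} - 2 A C x e^{x y} \sin{\left(x y \right)} + 2 A C x e^{x y} \cos{\left(x y \right)} + A x^{2} e^{x y} + \frac{A x e^{x y}}{3} + 3 B^{2} \sin^{2}{\left(y \right)} - 2 B^{2} \sin{\left(y \right)} \cos{\left(y \right)} + 6 B C x \sin{\left(y \right)} \sin{\left(x y \right)} - 2 B C x \sin{\left(x y \right)} \cos{\left(y \right)} - 2 B C \sin{\left(y \right)} \cos{\left(x y \right)} - \frac{B \sin{\left(y \right)}}{3} - B \cos{\left(y \right)} + 3 C^{2} x^{2} \sin^{2}{\left(x y \right)} - 2 C^{2} x \sin{\left(x y \right)} \cos{\left(x y \right)} - C x^{2} \cos{\left(x y \right)} - \frac{C x \sin{\left(x y \right)}}{3}
This must equal f(x, y) identically; expanded, f = 3 x^{2} e^{2 x y} + 18 x^{2} e^{x y} \sin{\left(x y \right)} - x^{2} e^{x y} + 27 x^{2} \sin^{2}{\left(x y \right)} - 3 x^{2} \cos{\left(x y \right)} + 2 x e^{2 x y} + 6 x e^{x y} \sin{\left(y \right)} + 6 x e^{x y} \sin{\left(x y \right)} - 2 x e^{x y} \cos{\left(y \right)} - 6 x e^{x y} \cos{\left(x y \right)} - \frac{x e^{x y}}{3} + 18 x \sin{\left(y \right)} \sin{\left(x y \right)} - 6 x \sin{\left(x y \right)} \cos{\left(y \right)} - 18 x \sin{\left(x y \right)} \cos{\left(x y \right)} - x \sin{\left(x y \right)} + 2 e^{x y} \sin{\left(y \right)} + 3 \sin^{2}{\left(y \right)} - 2 \sin{\left(y \right)} \cos{\left(y \right)} - 6 \sin{\left(y \right)} \cos{\left(x y \right)} - \frac{\sin{\left(y \right)}}{3} - \cos{\left(y \right)}.
Matching coefficients of the independent functions:
(each divided by its leading coefficient; functions giving the same equation are listed together)
  [x e^{x y}, x^{2} e^{x y}]:  A + 1 = 0
  [x e^{2 x y}, x^{2} e^{2 x y}]:  A^{2} - 1 = 0
  [x \sin{\left(x y \right)}, x^{2} \cos{\left(x y \right)}]:  C - 3 = 0
  [x^{2} \sin^{2}{\left(x y \right)}, x \sin{\left(x y \right)} \cos{\left(x y \right)}]:  C^{2} - 9 = 0
  [e^{x y} \sin{\left(y \right)}, x e^{x y} \sin{\left(y \right)}, x e^{x y} \cos{\left(y \right)}]:  A B + 1 = 0
  [\sin{\left(y \right)} \cos{\left(y \right)}, \sin^{2}{\left(y \right)}]:  B^{2} - 1 = 0
  [\sin{\left(y \right)} \cos{\left(x y \right)}, x \sin{\left(y \right)} \sin{\left(x y \right)}, x \sin{\left(x y \right)} \cos{\left(y \right)}]:  B C - 3 = 0
  [x e^{x y} \sin{\left(x y \right)}, x e^{x y} \cos{\left(x y \right)}, x^{2} e^{x y} \sin{\left(x y \right)}]:  A C + 3 = 0
  [\sin{\left(y \right)}, \cos{\left(y \right)}]:  B - 1 = 0
Solving: A = -1, B = 1, C = 3.
Check against the point condition:
  u(0, 0) = 3  ⟹  A + B + C = 3  ✓
Hence u(x, y) = - e^{x y} + \cos{\left(y \right)} + 3 \cos{\left(x y \right)}.

Answer: u(x, y) = - e^{x y} + \cos{\left(y \right)} + 3 \cos{\left(x y \right)}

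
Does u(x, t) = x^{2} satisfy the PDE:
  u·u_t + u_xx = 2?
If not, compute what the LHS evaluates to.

Evaluate each term of the left-hand side for u = x^{2}.
Derivatives:
  u_t = 0
  u_xx = 2
Terms:
  u·u_t = 0
  u_xx = 2
Sum: LHS = 2
This is exactly the given right-hand side, so u is a solution.

Answer: Yes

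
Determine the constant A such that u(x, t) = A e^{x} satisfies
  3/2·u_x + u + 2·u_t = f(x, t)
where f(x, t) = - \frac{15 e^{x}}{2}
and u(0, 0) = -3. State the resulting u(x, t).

Substitute the ansatz u = A e^{x} into the left-hand side.
Derivatives of the ansatz:
  u_x = A e^{x}
  u_t = 0
Term by term:
  3/2·u_x = \frac{3 A e^{x}}{2}
  u = A e^{x}
  2·u_t = 0
So the left-hand side equals
  \frac{5 A e^{x}}{2}
This must equal f(x, t) = - \frac{15 e^{x}}{2} identically.
Matching coefficients of the independent functions:
  [e^{x}]:  \frac{5 A}{2} = - \frac{15}{2}
Solving: A = -3.
Check against the point condition:
  u(0, 0) = -3  ⟹  A = -3  ✓
Hence u(x, t) = - 3 e^{x}.

Answer: u(x, t) = - 3 e^{x}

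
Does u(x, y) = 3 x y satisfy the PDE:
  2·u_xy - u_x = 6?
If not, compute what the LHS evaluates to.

Evaluate each term of the left-hand side for u = 3 x y.
Derivatives:
  u_xy = 3
  u_x = 3 y
Terms:
  2·u_xy = 6
  -u_x = - 3 y
Sum: LHS = 6 - 3 y
Given right-hand side: 6. Difference LHS − RHS = - 3 y ≠ 0, so u is not a solution.

Answer: No, the LHS evaluates to 6 - 3 y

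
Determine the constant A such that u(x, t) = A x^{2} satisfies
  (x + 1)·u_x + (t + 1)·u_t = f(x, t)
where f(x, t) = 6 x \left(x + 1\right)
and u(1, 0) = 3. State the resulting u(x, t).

Substitute the ansatz u = A x^{2} into the left-hand side.
Derivatives of the ansatz:
  u_x = 2 A x
  u_t = 0
Term by term:
  (x + 1)·u_x = 2 A x^{2} + 2 A x
  (t + 1)·u_t = 0
So the left-hand side equals
  2 A x^{2} + 2 A x
This must equal f(x, t) identically; expanded, f = 6 x^{2} + 6 x.
Matching coefficients of the independent functions:
  [x, x^{2}]:  2 A = 6
Solving: A = 3.
Check against the point condition:
  u(1, 0) = 3  ⟹  A = 3  ✓
Hence u(x, t) = 3 x^{2}.

Answer: u(x, t) = 3 x^{2}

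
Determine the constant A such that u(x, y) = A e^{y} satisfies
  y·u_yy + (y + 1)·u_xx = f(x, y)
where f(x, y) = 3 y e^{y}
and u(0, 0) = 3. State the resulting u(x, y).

Answer: u(x, y) = 3 e^{y}

Derivation:
Substitute the ansatz u = A e^{y} into the left-hand side.
Derivatives of the ansatz:
  u_yy = A e^{y}
  u_xx = 0
Term by term:
  y·u_yy = A y e^{y}
  (y + 1)·u_xx = 0
So the left-hand side equals
  A y e^{y}
This must equal f(x, y) = 3 y e^{y} identically.
Matching coefficients of the independent functions:
  [y e^{y}]:  A = 3
Solving: A = 3.
Check against the point condition:
  u(0, 0) = 3  ⟹  A = 3  ✓
Hence u(x, y) = 3 e^{y}.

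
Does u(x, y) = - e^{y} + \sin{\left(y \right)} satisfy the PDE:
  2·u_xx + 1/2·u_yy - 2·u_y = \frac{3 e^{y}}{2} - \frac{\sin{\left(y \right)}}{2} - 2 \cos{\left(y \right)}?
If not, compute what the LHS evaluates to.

Answer: Yes

Derivation:
Evaluate each term of the left-hand side for u = - e^{y} + \sin{\left(y \right)}.
Derivatives:
  u_xx = 0
  u_yy = - e^{y} - \sin{\left(y \right)}
  u_y = - e^{y} + \cos{\left(y \right)}
Terms:
  2·u_xx = 0
  1/2·u_yy = - \frac{e^{y}}{2} - \frac{\sin{\left(y \right)}}{2}
  -2·u_y = 2 e^{y} - 2 \cos{\left(y \right)}
Sum: LHS = \frac{3 e^{y}}{2} - \frac{\sin{\left(y \right)}}{2} - 2 \cos{\left(y \right)}
This is exactly the given right-hand side, so u is a solution.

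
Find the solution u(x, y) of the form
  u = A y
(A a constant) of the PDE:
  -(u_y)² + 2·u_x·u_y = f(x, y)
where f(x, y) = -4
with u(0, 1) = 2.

Answer: u(x, y) = 2 y

Derivation:
Substitute the ansatz u = A y into the left-hand side.
Derivatives of the ansatz:
  u_y = A
  u_x = 0
Term by term:
  -(u_y)² = - A^{2}
  2·u_x·u_y = 0
So the left-hand side equals
  - A^{2}
This must equal f(x, y) = -4 identically.
Matching coefficients of the independent functions:
  [constant term]:  - A^{2} = -4
These equations allow (A) = (-2) or (2).
Impose the point condition(s):
  u(0, 1) = 2  ⟹  A = 2
Only A = 2 satisfies everything.
Hence u(x, y) = 2 y.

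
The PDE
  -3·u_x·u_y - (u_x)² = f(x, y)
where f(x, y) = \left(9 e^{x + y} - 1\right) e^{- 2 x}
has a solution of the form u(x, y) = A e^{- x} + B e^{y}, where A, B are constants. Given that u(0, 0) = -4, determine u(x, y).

Substitute the ansatz u = A e^{- x} + B e^{y} into the left-hand side.
Derivatives of the ansatz:
  u_x = - A e^{- x}
  u_y = B e^{y}
Term by term:
  -3·u_x·u_y = 3 A B e^{- x} e^{y}
  -(u_x)² = - A^{2} e^{- 2 x}
So the left-hand side equals
  - A^{2} e^{- 2 x} + 3 A B e^{- x} e^{y}
This must equal f(x, y) = \left(9 e^{x + y} - 1\right) e^{- 2 x} identically.
Matching coefficients of the independent functions:
  [e^{- x} e^{y}]:  3 A B = 9
  [e^{- 2 x}]:  - A^{2} = -1
These equations allow (A, B) = (-1, -3) or (1, 3).
Impose the point condition(s):
  u(0, 0) = -4  ⟹  A + B = -4
Only A = -1, B = -3 satisfies everything.
Hence u(x, y) = - 3 e^{y} - e^{- x}.

Answer: u(x, y) = - 3 e^{y} - e^{- x}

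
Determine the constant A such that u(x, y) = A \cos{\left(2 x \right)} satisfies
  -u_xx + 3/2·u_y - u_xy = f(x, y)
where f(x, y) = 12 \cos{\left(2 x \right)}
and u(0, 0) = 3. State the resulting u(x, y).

Substitute the ansatz u = A \cos{\left(2 x \right)} into the left-hand side.
Derivatives of the ansatz:
  u_xx = - 4 A \cos{\left(2 x \right)}
  u_y = 0
  u_xy = 0
Term by term:
  -u_xx = 4 A \cos{\left(2 x \right)}
  3/2·u_y = 0
  -u_xy = 0
So the left-hand side equals
  4 A \cos{\left(2 x \right)}
This must equal f(x, y) = 12 \cos{\left(2 x \right)} identically.
Matching coefficients of the independent functions:
  [\cos{\left(2 x \right)}]:  4 A = 12
Solving: A = 3.
Check against the point condition:
  u(0, 0) = 3  ⟹  A = 3  ✓
Hence u(x, y) = 3 \cos{\left(2 x \right)}.

Answer: u(x, y) = 3 \cos{\left(2 x \right)}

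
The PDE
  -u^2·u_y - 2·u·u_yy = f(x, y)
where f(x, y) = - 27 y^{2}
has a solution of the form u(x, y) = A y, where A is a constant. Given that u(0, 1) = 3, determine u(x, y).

Substitute the ansatz u = A y into the left-hand side.
Derivatives of the ansatz:
  u_y = A
  u_yy = 0
Term by term:
  -u^2·u_y = - A^{3} y^{2}
  -2·u·u_yy = 0
So the left-hand side equals
  - A^{3} y^{2}
This must equal f(x, y) = - 27 y^{2} identically.
Matching coefficients of the independent functions:
  [y^{2}]:  - A^{3} = -27
Solving: A = 3.
Check against the point condition:
  u(0, 1) = 3  ⟹  A = 3  ✓
Hence u(x, y) = 3 y.

Answer: u(x, y) = 3 y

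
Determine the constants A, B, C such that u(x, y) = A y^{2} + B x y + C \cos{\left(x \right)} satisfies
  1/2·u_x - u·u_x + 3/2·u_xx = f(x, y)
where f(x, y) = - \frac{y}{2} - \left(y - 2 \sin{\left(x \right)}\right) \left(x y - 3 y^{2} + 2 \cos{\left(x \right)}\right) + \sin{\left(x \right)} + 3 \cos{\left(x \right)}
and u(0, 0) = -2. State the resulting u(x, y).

Substitute the ansatz u = A y^{2} + B x y + C \cos{\left(x \right)} into the left-hand side.
Derivatives of the ansatz:
  u_x = B y - C \sin{\left(x \right)}
  u_xx = - C \cos{\left(x \right)}
Term by term:
  1/2·u_x = \frac{B y}{2} - \frac{C \sin{\left(x \right)}}{2}
  -u·u_x = - A B y^{3} + A C y^{2} \sin{\left(x \right)} - B^{2} x y^{2} + B C x y \sin{\left(x \right)} - B C y \cos{\left(x \right)} + C^{2} \sin{\left(x \right)} \cos{\left(x \right)}
  3/2·u_xx = - \frac{3 C \cos{\left(x \right)}}{2}
So the left-hand side equals
  - A B y^{3} + A C y^{2} \sin{\left(x \right)} - B^{2} x y^{2} + B C x y \sin{\left(x \right)} - B C y \cos{\left(x \right)} + \frac{B y}{2} + C^{2} \sin{\left(x \right)} \cos{\left(x \right)} - \frac{C \sin{\left(x \right)}}{2} - \frac{3 C \cos{\left(x \right)}}{2}
This must equal f(x, y) identically; expanded, f = - x y^{2} + 2 x y \sin{\left(x \right)} + 3 y^{3} - 6 y^{2} \sin{\left(x \right)} - 2 y \cos{\left(x \right)} - \frac{y}{2} + 4 \sin{\left(x \right)} \cos{\left(x \right)} + \sin{\left(x \right)} + 3 \cos{\left(x \right)}.
Matching coefficients of the independent functions:
  [y]:  \frac{B}{2} = - \frac{1}{2}
  [y^{3}]:  - A B = 3
  [x y^{2}]:  - B^{2} = -1
  [y \cos{\left(x \right)}]:  - B C = -2
  [y^{2} \sin{\left(x \right)}]:  A C = -6
  [\sin{\left(x \right)} \cos{\left(x \right)}]:  C^{2} = 4
  [x y \sin{\left(x \right)}]:  B C = 2
  [\sin{\left(x \right)}]:  - \frac{C}{2} = 1
  [\cos{\left(x \right)}]:  - \frac{3 C}{2} = 3
Solving: A = 3, B = -1, C = -2.
Check against the point condition:
  u(0, 0) = -2  ⟹  C = -2  ✓
Hence u(x, y) = - x y + 3 y^{2} - 2 \cos{\left(x \right)}.

Answer: u(x, y) = - x y + 3 y^{2} - 2 \cos{\left(x \right)}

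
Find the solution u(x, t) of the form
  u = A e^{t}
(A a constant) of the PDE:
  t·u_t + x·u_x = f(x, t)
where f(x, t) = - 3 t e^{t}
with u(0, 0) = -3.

Substitute the ansatz u = A e^{t} into the left-hand side.
Derivatives of the ansatz:
  u_t = A e^{t}
  u_x = 0
Term by term:
  t·u_t = A t e^{t}
  x·u_x = 0
So the left-hand side equals
  A t e^{t}
This must equal f(x, t) = - 3 t e^{t} identically.
Matching coefficients of the independent functions:
  [t e^{t}]:  A = -3
Solving: A = -3.
Check against the point condition:
  u(0, 0) = -3  ⟹  A = -3  ✓
Hence u(x, t) = - 3 e^{t}.

Answer: u(x, t) = - 3 e^{t}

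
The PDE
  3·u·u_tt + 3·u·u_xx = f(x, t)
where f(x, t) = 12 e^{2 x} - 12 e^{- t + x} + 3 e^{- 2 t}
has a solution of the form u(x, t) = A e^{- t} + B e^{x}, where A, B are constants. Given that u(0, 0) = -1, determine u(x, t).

Answer: u(x, t) = - 2 e^{x} + e^{- t}

Derivation:
Substitute the ansatz u = A e^{- t} + B e^{x} into the left-hand side.
Derivatives of the ansatz:
  u_tt = A e^{- t}
  u_xx = B e^{x}
Term by term:
  3·u·u_tt = 3 A^{2} e^{- 2 t} + 3 A B e^{- t} e^{x}
  3·u·u_xx = 3 A B e^{- t} e^{x} + 3 B^{2} e^{2 x}
So the left-hand side equals
  3 A^{2} e^{- 2 t} + 6 A B e^{- t} e^{x} + 3 B^{2} e^{2 x}
This must equal f(x, t) identically; expanded, f = 12 e^{2 x} - 12 e^{- t} e^{x} + 3 e^{- 2 t}.
Matching coefficients of the independent functions:
  [e^{- t} e^{x}]:  6 A B = -12
  [e^{- 2 t}]:  3 A^{2} = 3
  [e^{2 x}]:  3 B^{2} = 12
These equations allow (A, B) = (-1, 2) or (1, -2).
Impose the point condition(s):
  u(0, 0) = -1  ⟹  A + B = -1
Only A = 1, B = -2 satisfies everything.
Hence u(x, t) = - 2 e^{x} + e^{- t}.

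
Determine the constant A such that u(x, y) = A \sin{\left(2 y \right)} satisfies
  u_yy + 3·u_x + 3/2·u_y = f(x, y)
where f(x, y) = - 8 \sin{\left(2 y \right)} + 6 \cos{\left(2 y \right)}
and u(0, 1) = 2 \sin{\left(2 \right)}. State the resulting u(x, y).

Substitute the ansatz u = A \sin{\left(2 y \right)} into the left-hand side.
Derivatives of the ansatz:
  u_yy = - 4 A \sin{\left(2 y \right)}
  u_x = 0
  u_y = 2 A \cos{\left(2 y \right)}
Term by term:
  u_yy = - 4 A \sin{\left(2 y \right)}
  3·u_x = 0
  3/2·u_y = 3 A \cos{\left(2 y \right)}
So the left-hand side equals
  - 4 A \sin{\left(2 y \right)} + 3 A \cos{\left(2 y \right)}
This must equal f(x, y) = - 8 \sin{\left(2 y \right)} + 6 \cos{\left(2 y \right)} identically.
Matching coefficients of the independent functions:
  [\sin{\left(2 y \right)}]:  - 4 A = -8
  [\cos{\left(2 y \right)}]:  3 A = 6
Solving: A = 2.
Check against the point condition:
  u(0, 1) = 2 \sin{\left(2 \right)}  ⟹  A \sin{\left(2 \right)} = 2 \sin{\left(2 \right)}  ✓
Hence u(x, y) = 2 \sin{\left(2 y \right)}.

Answer: u(x, y) = 2 \sin{\left(2 y \right)}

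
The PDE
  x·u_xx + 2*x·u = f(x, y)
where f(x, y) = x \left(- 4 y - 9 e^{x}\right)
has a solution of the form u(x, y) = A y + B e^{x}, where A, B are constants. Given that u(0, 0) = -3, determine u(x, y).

Substitute the ansatz u = A y + B e^{x} into the left-hand side.
Derivatives of the ansatz:
  u_xx = B e^{x}
Term by term:
  x·u_xx = B x e^{x}
  2*x·u = 2 A x y + 2 B x e^{x}
So the left-hand side equals
  2 A x y + 3 B x e^{x}
This must equal f(x, y) = x \left(- 4 y - 9 e^{x}\right) identically.
Matching coefficients of the independent functions:
  [x y]:  2 A = -4
  [x e^{x}]:  3 B = -9
Solving: A = -2, B = -3.
Check against the point condition:
  u(0, 0) = -3  ⟹  B = -3  ✓
Hence u(x, y) = - 2 y - 3 e^{x}.

Answer: u(x, y) = - 2 y - 3 e^{x}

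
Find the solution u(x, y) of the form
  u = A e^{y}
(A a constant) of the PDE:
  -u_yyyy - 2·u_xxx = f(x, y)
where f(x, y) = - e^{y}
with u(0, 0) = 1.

Substitute the ansatz u = A e^{y} into the left-hand side.
Derivatives of the ansatz:
  u_yyyy = A e^{y}
  u_xxx = 0
Term by term:
  -u_yyyy = - A e^{y}
  -2·u_xxx = 0
So the left-hand side equals
  - A e^{y}
This must equal f(x, y) = - e^{y} identically.
Matching coefficients of the independent functions:
  [e^{y}]:  - A = -1
Solving: A = 1.
Check against the point condition:
  u(0, 0) = 1  ⟹  A = 1  ✓
Hence u(x, y) = e^{y}.

Answer: u(x, y) = e^{y}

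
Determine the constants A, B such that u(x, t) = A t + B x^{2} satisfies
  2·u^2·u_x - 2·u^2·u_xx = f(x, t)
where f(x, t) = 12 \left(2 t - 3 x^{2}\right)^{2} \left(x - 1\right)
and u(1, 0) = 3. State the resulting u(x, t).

Answer: u(x, t) = - 2 t + 3 x^{2}

Derivation:
Substitute the ansatz u = A t + B x^{2} into the left-hand side.
Derivatives of the ansatz:
  u_x = 2 B x
  u_xx = 2 B
Term by term:
  2·u^2·u_x = 4 A^{2} B t^{2} x + 8 A B^{2} t x^{3} + 4 B^{3} x^{5}
  -2·u^2·u_xx = - 4 A^{2} B t^{2} - 8 A B^{2} t x^{2} - 4 B^{3} x^{4}
So the left-hand side equals
  4 A^{2} B t^{2} x - 4 A^{2} B t^{2} + 8 A B^{2} t x^{3} - 8 A B^{2} t x^{2} + 4 B^{3} x^{5} - 4 B^{3} x^{4}
This must equal f(x, t) identically; expanded, f = 48 t^{2} x - 48 t^{2} - 144 t x^{3} + 144 t x^{2} + 108 x^{5} - 108 x^{4}.
Matching coefficients of the independent functions:
  [t^{2}]:  - 4 A^{2} B = -48
  [x^{4}]:  - 4 B^{3} = -108
  [x^{5}]:  4 B^{3} = 108
  [t x^{2}]:  - 8 A B^{2} = 144
  [t x^{3}]:  8 A B^{2} = -144
  [t^{2} x]:  4 A^{2} B = 48
Solving: A = -2, B = 3.
Check against the point condition:
  u(1, 0) = 3  ⟹  B = 3  ✓
Hence u(x, t) = - 2 t + 3 x^{2}.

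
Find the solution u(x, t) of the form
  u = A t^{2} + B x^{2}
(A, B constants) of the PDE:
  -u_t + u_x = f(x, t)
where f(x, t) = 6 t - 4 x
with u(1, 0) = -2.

Substitute the ansatz u = A t^{2} + B x^{2} into the left-hand side.
Derivatives of the ansatz:
  u_t = 2 A t
  u_x = 2 B x
Term by term:
  -u_t = - 2 A t
  u_x = 2 B x
So the left-hand side equals
  - 2 A t + 2 B x
This must equal f(x, t) = 6 t - 4 x identically.
Matching coefficients of the independent functions:
  [t]:  - 2 A = 6
  [x]:  2 B = -4
Solving: A = -3, B = -2.
Check against the point condition:
  u(1, 0) = -2  ⟹  B = -2  ✓
Hence u(x, t) = - 3 t^{2} - 2 x^{2}.

Answer: u(x, t) = - 3 t^{2} - 2 x^{2}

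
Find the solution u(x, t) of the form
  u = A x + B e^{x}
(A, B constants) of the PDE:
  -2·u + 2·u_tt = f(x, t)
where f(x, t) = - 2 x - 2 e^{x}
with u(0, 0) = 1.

Substitute the ansatz u = A x + B e^{x} into the left-hand side.
Derivatives of the ansatz:
  u_tt = 0
Term by term:
  -2·u = - 2 A x - 2 B e^{x}
  2·u_tt = 0
So the left-hand side equals
  - 2 A x - 2 B e^{x}
This must equal f(x, t) = - 2 x - 2 e^{x} identically.
Matching coefficients of the independent functions:
  [x]:  - 2 A = -2
  [e^{x}]:  - 2 B = -2
Solving: A = 1, B = 1.
Check against the point condition:
  u(0, 0) = 1  ⟹  B = 1  ✓
Hence u(x, t) = x + e^{x}.

Answer: u(x, t) = x + e^{x}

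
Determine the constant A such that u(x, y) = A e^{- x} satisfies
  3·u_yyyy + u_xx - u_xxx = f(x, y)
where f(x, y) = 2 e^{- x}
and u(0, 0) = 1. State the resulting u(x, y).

Answer: u(x, y) = e^{- x}

Derivation:
Substitute the ansatz u = A e^{- x} into the left-hand side.
Derivatives of the ansatz:
  u_yyyy = 0
  u_xx = A e^{- x}
  u_xxx = - A e^{- x}
Term by term:
  3·u_yyyy = 0
  u_xx = A e^{- x}
  -u_xxx = A e^{- x}
So the left-hand side equals
  2 A e^{- x}
This must equal f(x, y) = 2 e^{- x} identically.
Matching coefficients of the independent functions:
  [e^{- x}]:  2 A = 2
Solving: A = 1.
Check against the point condition:
  u(0, 0) = 1  ⟹  A = 1  ✓
Hence u(x, y) = e^{- x}.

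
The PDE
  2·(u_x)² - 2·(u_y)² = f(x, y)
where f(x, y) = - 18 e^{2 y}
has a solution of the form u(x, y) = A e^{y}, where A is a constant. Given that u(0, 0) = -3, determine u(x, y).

Answer: u(x, y) = - 3 e^{y}

Derivation:
Substitute the ansatz u = A e^{y} into the left-hand side.
Derivatives of the ansatz:
  u_x = 0
  u_y = A e^{y}
Term by term:
  2·(u_x)² = 0
  -2·(u_y)² = - 2 A^{2} e^{2 y}
So the left-hand side equals
  - 2 A^{2} e^{2 y}
This must equal f(x, y) = - 18 e^{2 y} identically.
Matching coefficients of the independent functions:
  [e^{2 y}]:  - 2 A^{2} = -18
These equations allow (A) = (-3) or (3).
Impose the point condition(s):
  u(0, 0) = -3  ⟹  A = -3
Only A = -3 satisfies everything.
Hence u(x, y) = - 3 e^{y}.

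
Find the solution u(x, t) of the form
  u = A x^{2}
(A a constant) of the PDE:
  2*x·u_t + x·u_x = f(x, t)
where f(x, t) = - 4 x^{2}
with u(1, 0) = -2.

Substitute the ansatz u = A x^{2} into the left-hand side.
Derivatives of the ansatz:
  u_t = 0
  u_x = 2 A x
Term by term:
  2*x·u_t = 0
  x·u_x = 2 A x^{2}
So the left-hand side equals
  2 A x^{2}
This must equal f(x, t) = - 4 x^{2} identically.
Matching coefficients of the independent functions:
  [x^{2}]:  2 A = -4
Solving: A = -2.
Check against the point condition:
  u(1, 0) = -2  ⟹  A = -2  ✓
Hence u(x, t) = - 2 x^{2}.

Answer: u(x, t) = - 2 x^{2}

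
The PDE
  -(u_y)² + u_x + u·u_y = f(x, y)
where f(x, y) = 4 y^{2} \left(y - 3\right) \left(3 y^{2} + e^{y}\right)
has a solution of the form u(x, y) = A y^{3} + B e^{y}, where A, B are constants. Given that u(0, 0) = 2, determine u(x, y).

Substitute the ansatz u = A y^{3} + B e^{y} into the left-hand side.
Derivatives of the ansatz:
  u_y = 3 A y^{2} + B e^{y}
  u_x = 0
Term by term:
  -(u_y)² = - 9 A^{2} y^{4} - 6 A B y^{2} e^{y} - B^{2} e^{2 y}
  u_x = 0
  u·u_y = 3 A^{2} y^{5} + A B y^{3} e^{y} + 3 A B y^{2} e^{y} + B^{2} e^{2 y}
So the left-hand side equals
  3 A^{2} y^{5} - 9 A^{2} y^{4} + A B y^{3} e^{y} - 3 A B y^{2} e^{y}
This must equal f(x, y) identically; expanded, f = 12 y^{5} - 36 y^{4} + 4 y^{3} e^{y} - 12 y^{2} e^{y}.
Matching coefficients of the independent functions:
  [y^{4}]:  - 9 A^{2} = -36
  [y^{5}]:  3 A^{2} = 12
  [y^{2} e^{y}]:  - 3 A B = -12
  [y^{3} e^{y}]:  A B = 4
These equations allow (A, B) = (-2, -2) or (2, 2).
Impose the point condition(s):
  u(0, 0) = 2  ⟹  B = 2
Only A = 2, B = 2 satisfies everything.
Hence u(x, y) = 2 y^{3} + 2 e^{y}.

Answer: u(x, y) = 2 y^{3} + 2 e^{y}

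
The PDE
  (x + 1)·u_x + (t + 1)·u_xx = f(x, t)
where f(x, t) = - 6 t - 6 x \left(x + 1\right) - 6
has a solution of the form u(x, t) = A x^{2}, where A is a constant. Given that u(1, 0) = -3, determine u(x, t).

Substitute the ansatz u = A x^{2} into the left-hand side.
Derivatives of the ansatz:
  u_x = 2 A x
  u_xx = 2 A
Term by term:
  (x + 1)·u_x = 2 A x^{2} + 2 A x
  (t + 1)·u_xx = 2 A t + 2 A
So the left-hand side equals
  2 A t + 2 A x^{2} + 2 A x + 2 A
This must equal f(x, t) identically; expanded, f = - 6 t - 6 x^{2} - 6 x - 6.
Matching coefficients of the independent functions:
  [constant term, t, x, x^{2}]:  2 A = -6
Solving: A = -3.
Check against the point condition:
  u(1, 0) = -3  ⟹  A = -3  ✓
Hence u(x, t) = - 3 x^{2}.

Answer: u(x, t) = - 3 x^{2}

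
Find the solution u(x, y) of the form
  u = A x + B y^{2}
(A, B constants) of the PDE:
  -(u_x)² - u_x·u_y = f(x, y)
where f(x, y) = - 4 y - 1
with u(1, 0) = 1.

Substitute the ansatz u = A x + B y^{2} into the left-hand side.
Derivatives of the ansatz:
  u_x = A
  u_y = 2 B y
Term by term:
  -(u_x)² = - A^{2}
  -u_x·u_y = - 2 A B y
So the left-hand side equals
  - A^{2} - 2 A B y
This must equal f(x, y) = - 4 y - 1 identically.
Matching coefficients of the independent functions:
  [constant term]:  - A^{2} = -1
  [y]:  - 2 A B = -4
These equations allow (A, B) = (-1, -2) or (1, 2).
Impose the point condition(s):
  u(1, 0) = 1  ⟹  A = 1
Only A = 1, B = 2 satisfies everything.
Hence u(x, y) = x + 2 y^{2}.

Answer: u(x, y) = x + 2 y^{2}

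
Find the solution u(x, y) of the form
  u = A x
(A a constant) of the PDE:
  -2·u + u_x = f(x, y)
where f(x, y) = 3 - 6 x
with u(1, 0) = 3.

Substitute the ansatz u = A x into the left-hand side.
Derivatives of the ansatz:
  u_x = A
Term by term:
  -2·u = - 2 A x
  u_x = A
So the left-hand side equals
  - 2 A x + A
This must equal f(x, y) = 3 - 6 x identically.
Matching coefficients of the independent functions:
  [constant term]:  A = 3
  [x]:  - 2 A = -6
Solving: A = 3.
Check against the point condition:
  u(1, 0) = 3  ⟹  A = 3  ✓
Hence u(x, y) = 3 x.

Answer: u(x, y) = 3 x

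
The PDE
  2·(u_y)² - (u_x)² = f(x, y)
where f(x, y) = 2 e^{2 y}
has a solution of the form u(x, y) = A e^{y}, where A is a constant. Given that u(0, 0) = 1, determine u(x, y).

Answer: u(x, y) = e^{y}

Derivation:
Substitute the ansatz u = A e^{y} into the left-hand side.
Derivatives of the ansatz:
  u_y = A e^{y}
  u_x = 0
Term by term:
  2·(u_y)² = 2 A^{2} e^{2 y}
  -(u_x)² = 0
So the left-hand side equals
  2 A^{2} e^{2 y}
This must equal f(x, y) = 2 e^{2 y} identically.
Matching coefficients of the independent functions:
  [e^{2 y}]:  2 A^{2} = 2
These equations allow (A) = (-1) or (1).
Impose the point condition(s):
  u(0, 0) = 1  ⟹  A = 1
Only A = 1 satisfies everything.
Hence u(x, y) = e^{y}.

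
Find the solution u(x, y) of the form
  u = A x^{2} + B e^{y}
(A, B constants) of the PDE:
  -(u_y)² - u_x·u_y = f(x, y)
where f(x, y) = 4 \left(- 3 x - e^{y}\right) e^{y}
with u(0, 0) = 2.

Substitute the ansatz u = A x^{2} + B e^{y} into the left-hand side.
Derivatives of the ansatz:
  u_y = B e^{y}
  u_x = 2 A x
Term by term:
  -(u_y)² = - B^{2} e^{2 y}
  -u_x·u_y = - 2 A B x e^{y}
So the left-hand side equals
  - 2 A B x e^{y} - B^{2} e^{2 y}
This must equal f(x, y) identically; expanded, f = - 12 x e^{y} - 4 e^{2 y}.
Matching coefficients of the independent functions:
  [x e^{y}]:  - 2 A B = -12
  [e^{2 y}]:  - B^{2} = -4
These equations allow (A, B) = (-3, -2) or (3, 2).
Impose the point condition(s):
  u(0, 0) = 2  ⟹  B = 2
Only A = 3, B = 2 satisfies everything.
Hence u(x, y) = 3 x^{2} + 2 e^{y}.

Answer: u(x, y) = 3 x^{2} + 2 e^{y}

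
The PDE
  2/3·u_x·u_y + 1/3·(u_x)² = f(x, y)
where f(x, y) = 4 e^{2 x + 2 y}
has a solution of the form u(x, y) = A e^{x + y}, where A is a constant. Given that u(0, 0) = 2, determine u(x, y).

Substitute the ansatz u = A e^{x + y} into the left-hand side.
Derivatives of the ansatz:
  u_x = A e^{x} e^{y}
  u_y = A e^{x} e^{y}
Term by term:
  2/3·u_x·u_y = \frac{2 A^{2} e^{2 x} e^{2 y}}{3}
  1/3·(u_x)² = \frac{A^{2} e^{2 x} e^{2 y}}{3}
So the left-hand side equals
  A^{2} e^{2 x} e^{2 y}
This must equal f(x, y) identically; expanded, f = 4 e^{2 x} e^{2 y}.
Matching coefficients of the independent functions:
  [e^{2 x} e^{2 y}]:  A^{2} = 4
These equations allow (A) = (-2) or (2).
Impose the point condition(s):
  u(0, 0) = 2  ⟹  A = 2
Only A = 2 satisfies everything.
Hence u(x, y) = 2 e^{x + y}.

Answer: u(x, y) = 2 e^{x + y}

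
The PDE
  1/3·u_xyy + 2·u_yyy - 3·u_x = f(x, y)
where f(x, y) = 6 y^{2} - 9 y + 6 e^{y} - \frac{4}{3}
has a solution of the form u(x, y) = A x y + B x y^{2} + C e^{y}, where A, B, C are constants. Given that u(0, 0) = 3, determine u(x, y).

Substitute the ansatz u = A x y + B x y^{2} + C e^{y} into the left-hand side.
Derivatives of the ansatz:
  u_xyy = 2 B
  u_yyy = C e^{y}
  u_x = A y + B y^{2}
Term by term:
  1/3·u_xyy = \frac{2 B}{3}
  2·u_yyy = 2 C e^{y}
  -3·u_x = - 3 A y - 3 B y^{2}
So the left-hand side equals
  - 3 A y - 3 B y^{2} + \frac{2 B}{3} + 2 C e^{y}
This must equal f(x, y) = 6 y^{2} - 9 y + 6 e^{y} - \frac{4}{3} identically.
Matching coefficients of the independent functions:
  [constant term]:  \frac{2 B}{3} = - \frac{4}{3}
  [y]:  - 3 A = -9
  [y^{2}]:  - 3 B = 6
  [e^{y}]:  2 C = 6
Solving: A = 3, B = -2, C = 3.
Check against the point condition:
  u(0, 0) = 3  ⟹  C = 3  ✓
Hence u(x, y) = - 2 x y^{2} + 3 x y + 3 e^{y}.

Answer: u(x, y) = - 2 x y^{2} + 3 x y + 3 e^{y}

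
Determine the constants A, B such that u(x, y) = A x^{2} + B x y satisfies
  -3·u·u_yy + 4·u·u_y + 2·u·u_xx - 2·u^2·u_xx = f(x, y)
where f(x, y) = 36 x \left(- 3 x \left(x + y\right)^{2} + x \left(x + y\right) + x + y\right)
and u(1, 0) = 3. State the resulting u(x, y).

Substitute the ansatz u = A x^{2} + B x y into the left-hand side.
Derivatives of the ansatz:
  u_yy = 0
  u_y = B x
  u_xx = 2 A
Term by term:
  -3·u·u_yy = 0
  4·u·u_y = 4 A B x^{3} + 4 B^{2} x^{2} y
  2·u·u_xx = 4 A^{2} x^{2} + 4 A B x y
  -2·u^2·u_xx = - 4 A^{3} x^{4} - 8 A^{2} B x^{3} y - 4 A B^{2} x^{2} y^{2}
So the left-hand side equals
  - 4 A^{3} x^{4} - 8 A^{2} B x^{3} y + 4 A^{2} x^{2} - 4 A B^{2} x^{2} y^{2} + 4 A B x^{3} + 4 A B x y + 4 B^{2} x^{2} y
This must equal f(x, y) identically; expanded, f = - 108 x^{4} - 216 x^{3} y + 36 x^{3} - 108 x^{2} y^{2} + 36 x^{2} y + 36 x^{2} + 36 x y.
Matching coefficients of the independent functions:
  [x^{2}]:  4 A^{2} = 36
  [x^{3}, x y]:  4 A B = 36
  [x^{4}]:  - 4 A^{3} = -108
  [x^{2} y]:  4 B^{2} = 36
  [x^{2} y^{2}]:  - 4 A B^{2} = -108
  [x^{3} y]:  - 8 A^{2} B = -216
Solving: A = 3, B = 3.
Check against the point condition:
  u(1, 0) = 3  ⟹  A = 3  ✓
Hence u(x, y) = 3 x^{2} + 3 x y.

Answer: u(x, y) = 3 x^{2} + 3 x y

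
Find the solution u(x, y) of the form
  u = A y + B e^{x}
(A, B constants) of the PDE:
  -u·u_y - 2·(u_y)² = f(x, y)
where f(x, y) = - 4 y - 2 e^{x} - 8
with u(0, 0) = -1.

Answer: u(x, y) = - 2 y - e^{x}

Derivation:
Substitute the ansatz u = A y + B e^{x} into the left-hand side.
Derivatives of the ansatz:
  u_y = A
Term by term:
  -u·u_y = - A^{2} y - A B e^{x}
  -2·(u_y)² = - 2 A^{2}
So the left-hand side equals
  - A^{2} y - 2 A^{2} - A B e^{x}
This must equal f(x, y) = - 4 y - 2 e^{x} - 8 identically.
Matching coefficients of the independent functions:
  [constant term]:  - 2 A^{2} = -8
  [y]:  - A^{2} = -4
  [e^{x}]:  - A B = -2
These equations allow (A, B) = (-2, -1) or (2, 1).
Impose the point condition(s):
  u(0, 0) = -1  ⟹  B = -1
Only A = -2, B = -1 satisfies everything.
Hence u(x, y) = - 2 y - e^{x}.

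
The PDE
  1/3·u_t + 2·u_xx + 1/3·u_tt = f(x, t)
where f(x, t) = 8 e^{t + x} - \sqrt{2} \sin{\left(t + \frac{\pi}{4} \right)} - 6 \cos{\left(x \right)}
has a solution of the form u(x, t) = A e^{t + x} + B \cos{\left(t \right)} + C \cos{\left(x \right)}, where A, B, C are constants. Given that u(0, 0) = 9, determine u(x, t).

Substitute the ansatz u = A e^{t + x} + B \cos{\left(t \right)} + C \cos{\left(x \right)} into the left-hand side.
Derivatives of the ansatz:
  u_t = A e^{t} e^{x} - B \sin{\left(t \right)}
  u_xx = A e^{t} e^{x} - C \cos{\left(x \right)}
  u_tt = A e^{t} e^{x} - B \cos{\left(t \right)}
Term by term:
  1/3·u_t = \frac{A e^{t} e^{x}}{3} - \frac{B \sin{\left(t \right)}}{3}
  2·u_xx = 2 A e^{t} e^{x} - 2 C \cos{\left(x \right)}
  1/3·u_tt = \frac{A e^{t} e^{x}}{3} - \frac{B \cos{\left(t \right)}}{3}
So the left-hand side equals
  \frac{8 A e^{t} e^{x}}{3} - \frac{B \sin{\left(t \right)}}{3} - \frac{B \cos{\left(t \right)}}{3} - 2 C \cos{\left(x \right)}
This must equal f(x, t) identically; expanded, f = 8 e^{t} e^{x} - \sin{\left(t \right)} - \cos{\left(t \right)} - 6 \cos{\left(x \right)}.
Matching coefficients of the independent functions:
  [e^{t} e^{x}]:  \frac{8 A}{3} = 8
  [\sin{\left(t \right)}, \cos{\left(t \right)}]:  - \frac{B}{3} = -1
  [\cos{\left(x \right)}]:  - 2 C = -6
Solving: A = 3, B = 3, C = 3.
Check against the point condition:
  u(0, 0) = 9  ⟹  A + B + C = 9  ✓
Hence u(x, t) = 3 e^{t + x} + 3 \cos{\left(t \right)} + 3 \cos{\left(x \right)}.

Answer: u(x, t) = 3 e^{t + x} + 3 \cos{\left(t \right)} + 3 \cos{\left(x \right)}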